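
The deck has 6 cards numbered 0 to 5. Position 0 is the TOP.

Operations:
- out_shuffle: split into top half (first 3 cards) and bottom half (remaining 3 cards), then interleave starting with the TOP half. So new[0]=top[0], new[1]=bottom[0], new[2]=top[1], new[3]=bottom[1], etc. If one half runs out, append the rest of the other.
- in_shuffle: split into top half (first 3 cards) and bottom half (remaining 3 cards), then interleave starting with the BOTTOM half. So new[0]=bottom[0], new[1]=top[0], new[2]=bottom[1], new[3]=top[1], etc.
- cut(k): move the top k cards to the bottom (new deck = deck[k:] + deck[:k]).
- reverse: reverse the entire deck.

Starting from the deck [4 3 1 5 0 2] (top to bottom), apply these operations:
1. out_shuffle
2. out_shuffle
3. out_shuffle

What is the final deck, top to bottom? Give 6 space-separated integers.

After op 1 (out_shuffle): [4 5 3 0 1 2]
After op 2 (out_shuffle): [4 0 5 1 3 2]
After op 3 (out_shuffle): [4 1 0 3 5 2]

Answer: 4 1 0 3 5 2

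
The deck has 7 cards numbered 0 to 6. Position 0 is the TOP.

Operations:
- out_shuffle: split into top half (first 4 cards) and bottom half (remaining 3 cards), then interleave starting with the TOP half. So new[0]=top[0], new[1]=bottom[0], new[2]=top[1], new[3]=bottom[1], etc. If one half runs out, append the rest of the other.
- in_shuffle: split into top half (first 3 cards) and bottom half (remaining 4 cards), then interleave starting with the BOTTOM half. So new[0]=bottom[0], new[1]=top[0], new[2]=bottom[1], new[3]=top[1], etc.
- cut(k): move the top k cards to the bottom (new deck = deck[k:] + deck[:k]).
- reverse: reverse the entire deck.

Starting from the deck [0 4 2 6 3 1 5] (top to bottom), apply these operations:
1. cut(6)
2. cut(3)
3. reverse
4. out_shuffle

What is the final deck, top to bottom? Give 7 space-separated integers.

Answer: 4 3 0 6 5 2 1

Derivation:
After op 1 (cut(6)): [5 0 4 2 6 3 1]
After op 2 (cut(3)): [2 6 3 1 5 0 4]
After op 3 (reverse): [4 0 5 1 3 6 2]
After op 4 (out_shuffle): [4 3 0 6 5 2 1]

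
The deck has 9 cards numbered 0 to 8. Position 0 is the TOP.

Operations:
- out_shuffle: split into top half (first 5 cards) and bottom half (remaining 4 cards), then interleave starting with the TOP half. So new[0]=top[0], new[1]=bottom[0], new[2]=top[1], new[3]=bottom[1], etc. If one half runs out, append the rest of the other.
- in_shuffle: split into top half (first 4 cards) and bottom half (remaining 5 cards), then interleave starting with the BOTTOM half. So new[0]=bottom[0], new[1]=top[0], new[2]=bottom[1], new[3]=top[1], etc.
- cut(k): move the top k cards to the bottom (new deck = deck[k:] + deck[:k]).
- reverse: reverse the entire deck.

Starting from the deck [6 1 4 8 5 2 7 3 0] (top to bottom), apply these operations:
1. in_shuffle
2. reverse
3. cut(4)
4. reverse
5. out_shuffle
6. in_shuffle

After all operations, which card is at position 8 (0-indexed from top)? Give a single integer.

Answer: 5

Derivation:
After op 1 (in_shuffle): [5 6 2 1 7 4 3 8 0]
After op 2 (reverse): [0 8 3 4 7 1 2 6 5]
After op 3 (cut(4)): [7 1 2 6 5 0 8 3 4]
After op 4 (reverse): [4 3 8 0 5 6 2 1 7]
After op 5 (out_shuffle): [4 6 3 2 8 1 0 7 5]
After op 6 (in_shuffle): [8 4 1 6 0 3 7 2 5]
Position 8: card 5.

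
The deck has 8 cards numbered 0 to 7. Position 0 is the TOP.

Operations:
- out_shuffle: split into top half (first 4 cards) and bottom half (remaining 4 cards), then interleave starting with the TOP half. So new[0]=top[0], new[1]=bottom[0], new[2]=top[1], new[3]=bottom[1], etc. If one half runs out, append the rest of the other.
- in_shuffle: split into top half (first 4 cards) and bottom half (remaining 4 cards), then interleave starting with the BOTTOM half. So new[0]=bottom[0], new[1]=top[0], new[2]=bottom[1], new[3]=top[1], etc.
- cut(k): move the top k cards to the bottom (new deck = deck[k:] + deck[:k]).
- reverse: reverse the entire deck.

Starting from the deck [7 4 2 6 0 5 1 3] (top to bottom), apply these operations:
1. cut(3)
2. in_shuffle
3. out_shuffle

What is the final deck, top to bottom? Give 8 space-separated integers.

After op 1 (cut(3)): [6 0 5 1 3 7 4 2]
After op 2 (in_shuffle): [3 6 7 0 4 5 2 1]
After op 3 (out_shuffle): [3 4 6 5 7 2 0 1]

Answer: 3 4 6 5 7 2 0 1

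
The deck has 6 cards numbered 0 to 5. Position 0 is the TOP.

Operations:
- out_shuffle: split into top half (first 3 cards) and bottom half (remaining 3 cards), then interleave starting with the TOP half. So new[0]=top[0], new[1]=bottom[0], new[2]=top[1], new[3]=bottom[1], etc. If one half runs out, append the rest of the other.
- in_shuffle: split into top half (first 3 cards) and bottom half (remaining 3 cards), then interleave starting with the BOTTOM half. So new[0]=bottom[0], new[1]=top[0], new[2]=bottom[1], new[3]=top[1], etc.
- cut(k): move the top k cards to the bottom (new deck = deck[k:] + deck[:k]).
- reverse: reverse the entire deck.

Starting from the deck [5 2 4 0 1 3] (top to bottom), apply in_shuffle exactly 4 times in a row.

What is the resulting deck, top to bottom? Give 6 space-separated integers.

Answer: 0 5 1 2 3 4

Derivation:
After op 1 (in_shuffle): [0 5 1 2 3 4]
After op 2 (in_shuffle): [2 0 3 5 4 1]
After op 3 (in_shuffle): [5 2 4 0 1 3]
After op 4 (in_shuffle): [0 5 1 2 3 4]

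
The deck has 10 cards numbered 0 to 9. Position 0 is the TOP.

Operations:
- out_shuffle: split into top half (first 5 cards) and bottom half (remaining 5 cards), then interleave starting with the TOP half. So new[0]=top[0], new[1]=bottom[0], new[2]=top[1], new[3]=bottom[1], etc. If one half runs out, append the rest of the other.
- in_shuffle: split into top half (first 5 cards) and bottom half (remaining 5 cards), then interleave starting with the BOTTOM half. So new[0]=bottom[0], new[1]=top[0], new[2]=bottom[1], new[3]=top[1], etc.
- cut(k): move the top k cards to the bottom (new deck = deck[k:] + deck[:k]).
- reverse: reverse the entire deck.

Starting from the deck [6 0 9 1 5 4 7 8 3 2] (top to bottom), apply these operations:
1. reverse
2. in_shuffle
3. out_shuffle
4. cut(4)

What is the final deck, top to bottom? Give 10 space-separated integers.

Answer: 1 7 3 6 9 4 5 8 2 0

Derivation:
After op 1 (reverse): [2 3 8 7 4 5 1 9 0 6]
After op 2 (in_shuffle): [5 2 1 3 9 8 0 7 6 4]
After op 3 (out_shuffle): [5 8 2 0 1 7 3 6 9 4]
After op 4 (cut(4)): [1 7 3 6 9 4 5 8 2 0]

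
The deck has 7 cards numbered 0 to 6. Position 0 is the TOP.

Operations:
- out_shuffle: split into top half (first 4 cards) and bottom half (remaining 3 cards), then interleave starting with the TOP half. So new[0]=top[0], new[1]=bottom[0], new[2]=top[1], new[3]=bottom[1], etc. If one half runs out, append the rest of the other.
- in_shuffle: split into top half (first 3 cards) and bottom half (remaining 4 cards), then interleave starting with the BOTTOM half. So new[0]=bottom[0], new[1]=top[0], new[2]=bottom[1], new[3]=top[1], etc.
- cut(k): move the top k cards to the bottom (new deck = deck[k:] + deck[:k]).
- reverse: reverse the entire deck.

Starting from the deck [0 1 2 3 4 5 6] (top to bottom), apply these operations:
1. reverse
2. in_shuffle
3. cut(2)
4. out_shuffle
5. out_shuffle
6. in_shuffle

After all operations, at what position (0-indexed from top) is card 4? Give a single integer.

Answer: 4

Derivation:
After op 1 (reverse): [6 5 4 3 2 1 0]
After op 2 (in_shuffle): [3 6 2 5 1 4 0]
After op 3 (cut(2)): [2 5 1 4 0 3 6]
After op 4 (out_shuffle): [2 0 5 3 1 6 4]
After op 5 (out_shuffle): [2 1 0 6 5 4 3]
After op 6 (in_shuffle): [6 2 5 1 4 0 3]
Card 4 is at position 4.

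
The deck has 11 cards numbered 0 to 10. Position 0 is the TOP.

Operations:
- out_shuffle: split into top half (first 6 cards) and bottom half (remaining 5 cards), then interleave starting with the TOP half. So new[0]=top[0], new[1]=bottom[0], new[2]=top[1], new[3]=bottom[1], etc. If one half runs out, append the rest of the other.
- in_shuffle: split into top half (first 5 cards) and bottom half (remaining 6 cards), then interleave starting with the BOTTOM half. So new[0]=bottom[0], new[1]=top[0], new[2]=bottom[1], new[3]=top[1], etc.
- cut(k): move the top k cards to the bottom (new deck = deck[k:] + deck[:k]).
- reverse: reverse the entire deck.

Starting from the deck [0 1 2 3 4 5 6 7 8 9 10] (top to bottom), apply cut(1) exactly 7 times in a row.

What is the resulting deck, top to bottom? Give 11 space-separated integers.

Answer: 7 8 9 10 0 1 2 3 4 5 6

Derivation:
After op 1 (cut(1)): [1 2 3 4 5 6 7 8 9 10 0]
After op 2 (cut(1)): [2 3 4 5 6 7 8 9 10 0 1]
After op 3 (cut(1)): [3 4 5 6 7 8 9 10 0 1 2]
After op 4 (cut(1)): [4 5 6 7 8 9 10 0 1 2 3]
After op 5 (cut(1)): [5 6 7 8 9 10 0 1 2 3 4]
After op 6 (cut(1)): [6 7 8 9 10 0 1 2 3 4 5]
After op 7 (cut(1)): [7 8 9 10 0 1 2 3 4 5 6]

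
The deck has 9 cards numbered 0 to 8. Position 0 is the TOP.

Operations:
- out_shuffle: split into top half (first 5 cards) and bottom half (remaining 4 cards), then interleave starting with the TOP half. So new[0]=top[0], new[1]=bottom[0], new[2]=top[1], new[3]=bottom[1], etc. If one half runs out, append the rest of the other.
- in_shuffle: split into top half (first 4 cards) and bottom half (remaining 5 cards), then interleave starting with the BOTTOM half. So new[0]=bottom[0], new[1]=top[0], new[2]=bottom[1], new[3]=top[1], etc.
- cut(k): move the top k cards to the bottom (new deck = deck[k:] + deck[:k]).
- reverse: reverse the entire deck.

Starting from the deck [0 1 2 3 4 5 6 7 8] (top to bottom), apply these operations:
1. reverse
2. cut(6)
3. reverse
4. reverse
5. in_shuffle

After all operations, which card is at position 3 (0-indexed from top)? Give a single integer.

Answer: 1

Derivation:
After op 1 (reverse): [8 7 6 5 4 3 2 1 0]
After op 2 (cut(6)): [2 1 0 8 7 6 5 4 3]
After op 3 (reverse): [3 4 5 6 7 8 0 1 2]
After op 4 (reverse): [2 1 0 8 7 6 5 4 3]
After op 5 (in_shuffle): [7 2 6 1 5 0 4 8 3]
Position 3: card 1.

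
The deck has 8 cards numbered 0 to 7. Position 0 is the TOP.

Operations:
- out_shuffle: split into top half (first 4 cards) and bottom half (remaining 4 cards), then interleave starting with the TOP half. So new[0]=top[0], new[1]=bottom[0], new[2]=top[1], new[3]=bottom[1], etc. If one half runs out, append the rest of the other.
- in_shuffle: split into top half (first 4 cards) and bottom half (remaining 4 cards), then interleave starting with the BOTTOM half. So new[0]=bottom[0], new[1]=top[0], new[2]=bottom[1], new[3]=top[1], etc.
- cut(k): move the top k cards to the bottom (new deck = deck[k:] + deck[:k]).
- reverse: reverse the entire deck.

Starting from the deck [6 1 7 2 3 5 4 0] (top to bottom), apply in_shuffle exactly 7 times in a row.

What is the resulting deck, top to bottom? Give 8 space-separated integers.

Answer: 3 6 5 1 4 7 0 2

Derivation:
After op 1 (in_shuffle): [3 6 5 1 4 7 0 2]
After op 2 (in_shuffle): [4 3 7 6 0 5 2 1]
After op 3 (in_shuffle): [0 4 5 3 2 7 1 6]
After op 4 (in_shuffle): [2 0 7 4 1 5 6 3]
After op 5 (in_shuffle): [1 2 5 0 6 7 3 4]
After op 6 (in_shuffle): [6 1 7 2 3 5 4 0]
After op 7 (in_shuffle): [3 6 5 1 4 7 0 2]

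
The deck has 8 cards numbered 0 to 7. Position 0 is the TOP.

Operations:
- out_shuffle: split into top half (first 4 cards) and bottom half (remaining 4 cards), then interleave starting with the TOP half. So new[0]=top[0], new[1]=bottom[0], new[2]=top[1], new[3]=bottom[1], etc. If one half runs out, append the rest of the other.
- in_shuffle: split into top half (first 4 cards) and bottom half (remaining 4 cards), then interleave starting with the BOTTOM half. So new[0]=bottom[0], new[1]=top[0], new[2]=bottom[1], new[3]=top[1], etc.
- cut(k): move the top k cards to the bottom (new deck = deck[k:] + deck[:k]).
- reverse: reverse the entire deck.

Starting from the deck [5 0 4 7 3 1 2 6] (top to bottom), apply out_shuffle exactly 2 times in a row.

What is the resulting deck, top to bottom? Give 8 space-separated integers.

After op 1 (out_shuffle): [5 3 0 1 4 2 7 6]
After op 2 (out_shuffle): [5 4 3 2 0 7 1 6]

Answer: 5 4 3 2 0 7 1 6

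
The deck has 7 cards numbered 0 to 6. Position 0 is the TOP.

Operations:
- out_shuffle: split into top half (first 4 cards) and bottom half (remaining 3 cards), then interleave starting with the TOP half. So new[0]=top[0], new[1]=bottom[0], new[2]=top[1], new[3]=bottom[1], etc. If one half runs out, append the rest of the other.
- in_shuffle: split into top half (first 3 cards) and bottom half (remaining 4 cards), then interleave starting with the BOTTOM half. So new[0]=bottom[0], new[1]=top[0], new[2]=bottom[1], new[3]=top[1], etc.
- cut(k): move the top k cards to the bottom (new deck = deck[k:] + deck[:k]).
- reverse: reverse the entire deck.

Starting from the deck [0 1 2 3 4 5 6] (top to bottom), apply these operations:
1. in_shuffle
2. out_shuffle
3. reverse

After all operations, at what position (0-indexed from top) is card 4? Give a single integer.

After op 1 (in_shuffle): [3 0 4 1 5 2 6]
After op 2 (out_shuffle): [3 5 0 2 4 6 1]
After op 3 (reverse): [1 6 4 2 0 5 3]
Card 4 is at position 2.

Answer: 2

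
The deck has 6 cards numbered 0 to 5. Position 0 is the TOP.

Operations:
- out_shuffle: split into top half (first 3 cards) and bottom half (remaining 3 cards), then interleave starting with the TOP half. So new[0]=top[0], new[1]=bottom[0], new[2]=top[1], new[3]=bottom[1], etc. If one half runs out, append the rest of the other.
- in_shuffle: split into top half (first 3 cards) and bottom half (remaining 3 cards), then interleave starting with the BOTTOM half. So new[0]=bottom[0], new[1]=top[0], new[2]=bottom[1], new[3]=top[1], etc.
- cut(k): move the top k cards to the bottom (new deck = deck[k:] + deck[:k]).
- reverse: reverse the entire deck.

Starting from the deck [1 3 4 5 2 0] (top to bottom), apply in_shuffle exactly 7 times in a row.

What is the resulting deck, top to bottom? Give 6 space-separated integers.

Answer: 5 1 2 3 0 4

Derivation:
After op 1 (in_shuffle): [5 1 2 3 0 4]
After op 2 (in_shuffle): [3 5 0 1 4 2]
After op 3 (in_shuffle): [1 3 4 5 2 0]
After op 4 (in_shuffle): [5 1 2 3 0 4]
After op 5 (in_shuffle): [3 5 0 1 4 2]
After op 6 (in_shuffle): [1 3 4 5 2 0]
After op 7 (in_shuffle): [5 1 2 3 0 4]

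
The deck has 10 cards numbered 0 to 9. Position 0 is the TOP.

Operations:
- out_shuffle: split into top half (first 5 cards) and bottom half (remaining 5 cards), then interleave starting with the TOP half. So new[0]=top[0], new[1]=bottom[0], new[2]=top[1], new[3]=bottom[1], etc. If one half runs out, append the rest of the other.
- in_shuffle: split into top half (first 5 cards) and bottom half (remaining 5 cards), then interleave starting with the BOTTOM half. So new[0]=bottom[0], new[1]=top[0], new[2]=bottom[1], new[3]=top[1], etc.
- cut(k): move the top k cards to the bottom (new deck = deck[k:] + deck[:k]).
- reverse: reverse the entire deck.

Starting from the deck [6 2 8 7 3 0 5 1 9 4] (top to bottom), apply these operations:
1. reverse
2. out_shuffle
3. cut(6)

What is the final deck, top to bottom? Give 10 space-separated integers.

Answer: 5 2 0 6 4 3 9 7 1 8

Derivation:
After op 1 (reverse): [4 9 1 5 0 3 7 8 2 6]
After op 2 (out_shuffle): [4 3 9 7 1 8 5 2 0 6]
After op 3 (cut(6)): [5 2 0 6 4 3 9 7 1 8]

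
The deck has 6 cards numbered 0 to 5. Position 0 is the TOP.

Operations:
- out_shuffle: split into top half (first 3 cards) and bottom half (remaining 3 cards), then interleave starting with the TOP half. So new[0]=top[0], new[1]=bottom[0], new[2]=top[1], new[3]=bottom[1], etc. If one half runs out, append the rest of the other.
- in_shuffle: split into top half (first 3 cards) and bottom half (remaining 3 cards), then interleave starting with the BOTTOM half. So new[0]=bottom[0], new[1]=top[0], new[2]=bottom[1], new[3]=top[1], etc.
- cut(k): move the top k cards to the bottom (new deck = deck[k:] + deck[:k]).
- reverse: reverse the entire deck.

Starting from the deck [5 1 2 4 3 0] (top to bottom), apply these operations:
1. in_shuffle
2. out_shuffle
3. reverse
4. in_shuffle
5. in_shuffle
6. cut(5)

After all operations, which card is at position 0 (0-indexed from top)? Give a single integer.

Answer: 1

Derivation:
After op 1 (in_shuffle): [4 5 3 1 0 2]
After op 2 (out_shuffle): [4 1 5 0 3 2]
After op 3 (reverse): [2 3 0 5 1 4]
After op 4 (in_shuffle): [5 2 1 3 4 0]
After op 5 (in_shuffle): [3 5 4 2 0 1]
After op 6 (cut(5)): [1 3 5 4 2 0]
Position 0: card 1.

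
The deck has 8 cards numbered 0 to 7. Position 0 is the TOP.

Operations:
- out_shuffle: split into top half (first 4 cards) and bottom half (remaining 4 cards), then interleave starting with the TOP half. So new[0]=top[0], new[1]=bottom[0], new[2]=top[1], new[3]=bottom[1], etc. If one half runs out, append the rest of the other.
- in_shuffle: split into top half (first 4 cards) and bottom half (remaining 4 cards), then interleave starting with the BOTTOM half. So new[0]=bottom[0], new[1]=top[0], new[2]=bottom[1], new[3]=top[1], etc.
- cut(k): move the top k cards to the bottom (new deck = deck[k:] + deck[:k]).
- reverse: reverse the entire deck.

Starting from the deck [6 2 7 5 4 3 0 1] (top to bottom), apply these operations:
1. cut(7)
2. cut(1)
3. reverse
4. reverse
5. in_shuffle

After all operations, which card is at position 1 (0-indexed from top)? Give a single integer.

Answer: 6

Derivation:
After op 1 (cut(7)): [1 6 2 7 5 4 3 0]
After op 2 (cut(1)): [6 2 7 5 4 3 0 1]
After op 3 (reverse): [1 0 3 4 5 7 2 6]
After op 4 (reverse): [6 2 7 5 4 3 0 1]
After op 5 (in_shuffle): [4 6 3 2 0 7 1 5]
Position 1: card 6.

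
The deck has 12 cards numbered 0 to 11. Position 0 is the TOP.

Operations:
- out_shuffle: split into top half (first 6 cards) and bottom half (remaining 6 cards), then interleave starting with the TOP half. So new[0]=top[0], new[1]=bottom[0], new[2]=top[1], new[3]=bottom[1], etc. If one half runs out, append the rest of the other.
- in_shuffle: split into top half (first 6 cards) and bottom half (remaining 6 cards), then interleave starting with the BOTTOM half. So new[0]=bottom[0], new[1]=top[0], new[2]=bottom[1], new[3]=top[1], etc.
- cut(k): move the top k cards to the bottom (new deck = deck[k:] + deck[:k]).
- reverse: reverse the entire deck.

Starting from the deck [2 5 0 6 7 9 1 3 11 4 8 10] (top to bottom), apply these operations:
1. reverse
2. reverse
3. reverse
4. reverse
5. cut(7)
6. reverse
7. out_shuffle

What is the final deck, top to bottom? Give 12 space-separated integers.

After op 1 (reverse): [10 8 4 11 3 1 9 7 6 0 5 2]
After op 2 (reverse): [2 5 0 6 7 9 1 3 11 4 8 10]
After op 3 (reverse): [10 8 4 11 3 1 9 7 6 0 5 2]
After op 4 (reverse): [2 5 0 6 7 9 1 3 11 4 8 10]
After op 5 (cut(7)): [3 11 4 8 10 2 5 0 6 7 9 1]
After op 6 (reverse): [1 9 7 6 0 5 2 10 8 4 11 3]
After op 7 (out_shuffle): [1 2 9 10 7 8 6 4 0 11 5 3]

Answer: 1 2 9 10 7 8 6 4 0 11 5 3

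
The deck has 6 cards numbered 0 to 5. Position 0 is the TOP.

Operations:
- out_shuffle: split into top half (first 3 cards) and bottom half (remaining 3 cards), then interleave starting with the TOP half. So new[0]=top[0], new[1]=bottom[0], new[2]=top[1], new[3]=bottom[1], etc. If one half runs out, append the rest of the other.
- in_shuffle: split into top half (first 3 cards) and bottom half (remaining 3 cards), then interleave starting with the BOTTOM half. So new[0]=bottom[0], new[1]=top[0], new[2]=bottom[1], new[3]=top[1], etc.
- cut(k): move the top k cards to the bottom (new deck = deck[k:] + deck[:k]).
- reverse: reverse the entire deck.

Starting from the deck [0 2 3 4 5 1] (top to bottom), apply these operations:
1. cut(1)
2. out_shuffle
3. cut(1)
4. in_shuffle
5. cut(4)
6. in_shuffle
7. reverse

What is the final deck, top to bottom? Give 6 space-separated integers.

Answer: 4 3 1 0 2 5

Derivation:
After op 1 (cut(1)): [2 3 4 5 1 0]
After op 2 (out_shuffle): [2 5 3 1 4 0]
After op 3 (cut(1)): [5 3 1 4 0 2]
After op 4 (in_shuffle): [4 5 0 3 2 1]
After op 5 (cut(4)): [2 1 4 5 0 3]
After op 6 (in_shuffle): [5 2 0 1 3 4]
After op 7 (reverse): [4 3 1 0 2 5]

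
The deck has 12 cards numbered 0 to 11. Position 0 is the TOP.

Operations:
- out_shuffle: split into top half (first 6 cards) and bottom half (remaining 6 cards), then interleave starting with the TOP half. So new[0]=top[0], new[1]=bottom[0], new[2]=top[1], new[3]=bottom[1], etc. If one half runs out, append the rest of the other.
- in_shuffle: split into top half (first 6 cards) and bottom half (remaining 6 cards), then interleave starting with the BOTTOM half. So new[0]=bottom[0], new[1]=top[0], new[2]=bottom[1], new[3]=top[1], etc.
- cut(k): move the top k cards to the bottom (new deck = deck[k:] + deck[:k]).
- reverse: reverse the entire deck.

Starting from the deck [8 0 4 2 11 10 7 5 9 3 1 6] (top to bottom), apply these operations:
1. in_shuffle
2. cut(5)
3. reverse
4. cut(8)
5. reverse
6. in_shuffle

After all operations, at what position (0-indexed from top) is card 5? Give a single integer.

Answer: 11

Derivation:
After op 1 (in_shuffle): [7 8 5 0 9 4 3 2 1 11 6 10]
After op 2 (cut(5)): [4 3 2 1 11 6 10 7 8 5 0 9]
After op 3 (reverse): [9 0 5 8 7 10 6 11 1 2 3 4]
After op 4 (cut(8)): [1 2 3 4 9 0 5 8 7 10 6 11]
After op 5 (reverse): [11 6 10 7 8 5 0 9 4 3 2 1]
After op 6 (in_shuffle): [0 11 9 6 4 10 3 7 2 8 1 5]
Card 5 is at position 11.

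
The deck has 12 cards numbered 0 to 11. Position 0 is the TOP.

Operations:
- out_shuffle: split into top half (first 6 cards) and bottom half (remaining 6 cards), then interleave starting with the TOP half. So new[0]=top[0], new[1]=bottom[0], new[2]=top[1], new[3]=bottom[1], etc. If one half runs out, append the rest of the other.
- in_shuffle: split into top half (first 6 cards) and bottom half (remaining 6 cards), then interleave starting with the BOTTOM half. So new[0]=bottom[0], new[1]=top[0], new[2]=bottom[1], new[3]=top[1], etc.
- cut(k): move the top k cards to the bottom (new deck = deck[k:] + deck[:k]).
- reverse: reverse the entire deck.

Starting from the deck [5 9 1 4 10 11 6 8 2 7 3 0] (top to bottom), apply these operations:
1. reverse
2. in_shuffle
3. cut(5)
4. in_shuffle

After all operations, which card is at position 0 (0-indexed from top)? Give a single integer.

Answer: 6

Derivation:
After op 1 (reverse): [0 3 7 2 8 6 11 10 4 1 9 5]
After op 2 (in_shuffle): [11 0 10 3 4 7 1 2 9 8 5 6]
After op 3 (cut(5)): [7 1 2 9 8 5 6 11 0 10 3 4]
After op 4 (in_shuffle): [6 7 11 1 0 2 10 9 3 8 4 5]
Position 0: card 6.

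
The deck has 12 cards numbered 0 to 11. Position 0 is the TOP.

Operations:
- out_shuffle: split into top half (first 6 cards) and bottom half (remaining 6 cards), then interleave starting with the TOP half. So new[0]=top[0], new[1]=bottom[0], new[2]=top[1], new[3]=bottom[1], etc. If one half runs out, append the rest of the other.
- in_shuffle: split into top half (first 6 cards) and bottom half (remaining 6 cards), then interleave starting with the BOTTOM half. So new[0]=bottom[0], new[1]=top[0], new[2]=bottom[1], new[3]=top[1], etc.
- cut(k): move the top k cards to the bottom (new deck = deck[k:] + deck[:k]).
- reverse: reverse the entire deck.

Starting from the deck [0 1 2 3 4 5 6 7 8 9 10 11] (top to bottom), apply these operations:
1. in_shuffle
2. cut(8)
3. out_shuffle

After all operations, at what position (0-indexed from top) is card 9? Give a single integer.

Answer: 9

Derivation:
After op 1 (in_shuffle): [6 0 7 1 8 2 9 3 10 4 11 5]
After op 2 (cut(8)): [10 4 11 5 6 0 7 1 8 2 9 3]
After op 3 (out_shuffle): [10 7 4 1 11 8 5 2 6 9 0 3]
Card 9 is at position 9.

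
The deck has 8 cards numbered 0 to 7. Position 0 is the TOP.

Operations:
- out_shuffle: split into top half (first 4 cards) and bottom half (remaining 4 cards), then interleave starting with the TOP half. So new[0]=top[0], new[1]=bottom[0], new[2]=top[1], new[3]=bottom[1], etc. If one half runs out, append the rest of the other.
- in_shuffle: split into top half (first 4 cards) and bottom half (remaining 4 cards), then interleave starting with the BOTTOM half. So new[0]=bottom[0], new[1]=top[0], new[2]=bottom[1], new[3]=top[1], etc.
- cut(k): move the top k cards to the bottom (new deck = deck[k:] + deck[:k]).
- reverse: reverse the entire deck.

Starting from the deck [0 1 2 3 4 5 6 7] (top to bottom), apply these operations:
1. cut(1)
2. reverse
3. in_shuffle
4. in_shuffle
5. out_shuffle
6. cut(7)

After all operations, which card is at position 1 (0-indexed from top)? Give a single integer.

Answer: 2

Derivation:
After op 1 (cut(1)): [1 2 3 4 5 6 7 0]
After op 2 (reverse): [0 7 6 5 4 3 2 1]
After op 3 (in_shuffle): [4 0 3 7 2 6 1 5]
After op 4 (in_shuffle): [2 4 6 0 1 3 5 7]
After op 5 (out_shuffle): [2 1 4 3 6 5 0 7]
After op 6 (cut(7)): [7 2 1 4 3 6 5 0]
Position 1: card 2.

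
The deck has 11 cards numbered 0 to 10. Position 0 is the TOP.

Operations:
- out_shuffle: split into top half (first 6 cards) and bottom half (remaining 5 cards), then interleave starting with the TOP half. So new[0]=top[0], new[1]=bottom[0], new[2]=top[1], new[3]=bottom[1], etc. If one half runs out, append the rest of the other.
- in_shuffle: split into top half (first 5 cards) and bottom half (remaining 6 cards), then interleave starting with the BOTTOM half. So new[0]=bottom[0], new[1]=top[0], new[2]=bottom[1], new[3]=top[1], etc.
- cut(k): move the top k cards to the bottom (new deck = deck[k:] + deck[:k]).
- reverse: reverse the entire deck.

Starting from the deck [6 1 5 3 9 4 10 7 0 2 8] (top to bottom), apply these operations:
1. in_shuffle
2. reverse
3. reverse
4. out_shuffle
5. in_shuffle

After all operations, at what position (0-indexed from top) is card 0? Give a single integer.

After op 1 (in_shuffle): [4 6 10 1 7 5 0 3 2 9 8]
After op 2 (reverse): [8 9 2 3 0 5 7 1 10 6 4]
After op 3 (reverse): [4 6 10 1 7 5 0 3 2 9 8]
After op 4 (out_shuffle): [4 0 6 3 10 2 1 9 7 8 5]
After op 5 (in_shuffle): [2 4 1 0 9 6 7 3 8 10 5]
Card 0 is at position 3.

Answer: 3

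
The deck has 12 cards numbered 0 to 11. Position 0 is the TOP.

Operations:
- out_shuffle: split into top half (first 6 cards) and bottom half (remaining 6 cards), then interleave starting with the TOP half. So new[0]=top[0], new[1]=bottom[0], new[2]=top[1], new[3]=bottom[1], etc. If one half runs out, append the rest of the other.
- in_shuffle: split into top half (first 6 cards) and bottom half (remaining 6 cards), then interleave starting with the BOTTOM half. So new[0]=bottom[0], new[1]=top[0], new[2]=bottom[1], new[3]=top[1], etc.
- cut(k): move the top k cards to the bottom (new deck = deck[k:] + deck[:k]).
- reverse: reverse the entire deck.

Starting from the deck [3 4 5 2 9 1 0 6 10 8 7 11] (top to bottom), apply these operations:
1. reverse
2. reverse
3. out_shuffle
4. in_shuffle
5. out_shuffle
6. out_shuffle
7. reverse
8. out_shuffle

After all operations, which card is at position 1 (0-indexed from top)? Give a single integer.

After op 1 (reverse): [11 7 8 10 6 0 1 9 2 5 4 3]
After op 2 (reverse): [3 4 5 2 9 1 0 6 10 8 7 11]
After op 3 (out_shuffle): [3 0 4 6 5 10 2 8 9 7 1 11]
After op 4 (in_shuffle): [2 3 8 0 9 4 7 6 1 5 11 10]
After op 5 (out_shuffle): [2 7 3 6 8 1 0 5 9 11 4 10]
After op 6 (out_shuffle): [2 0 7 5 3 9 6 11 8 4 1 10]
After op 7 (reverse): [10 1 4 8 11 6 9 3 5 7 0 2]
After op 8 (out_shuffle): [10 9 1 3 4 5 8 7 11 0 6 2]
Position 1: card 9.

Answer: 9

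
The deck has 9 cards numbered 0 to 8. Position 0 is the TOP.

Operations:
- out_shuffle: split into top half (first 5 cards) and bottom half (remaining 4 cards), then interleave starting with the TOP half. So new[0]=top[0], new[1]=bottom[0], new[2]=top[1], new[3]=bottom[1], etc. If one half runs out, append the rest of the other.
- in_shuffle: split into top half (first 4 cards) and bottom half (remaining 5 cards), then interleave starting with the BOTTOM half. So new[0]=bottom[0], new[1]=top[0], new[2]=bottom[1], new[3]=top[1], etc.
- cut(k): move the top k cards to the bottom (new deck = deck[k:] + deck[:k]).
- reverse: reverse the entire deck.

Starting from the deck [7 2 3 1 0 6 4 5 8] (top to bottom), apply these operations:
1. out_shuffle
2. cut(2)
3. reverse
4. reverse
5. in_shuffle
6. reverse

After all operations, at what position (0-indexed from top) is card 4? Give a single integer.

After op 1 (out_shuffle): [7 6 2 4 3 5 1 8 0]
After op 2 (cut(2)): [2 4 3 5 1 8 0 7 6]
After op 3 (reverse): [6 7 0 8 1 5 3 4 2]
After op 4 (reverse): [2 4 3 5 1 8 0 7 6]
After op 5 (in_shuffle): [1 2 8 4 0 3 7 5 6]
After op 6 (reverse): [6 5 7 3 0 4 8 2 1]
Card 4 is at position 5.

Answer: 5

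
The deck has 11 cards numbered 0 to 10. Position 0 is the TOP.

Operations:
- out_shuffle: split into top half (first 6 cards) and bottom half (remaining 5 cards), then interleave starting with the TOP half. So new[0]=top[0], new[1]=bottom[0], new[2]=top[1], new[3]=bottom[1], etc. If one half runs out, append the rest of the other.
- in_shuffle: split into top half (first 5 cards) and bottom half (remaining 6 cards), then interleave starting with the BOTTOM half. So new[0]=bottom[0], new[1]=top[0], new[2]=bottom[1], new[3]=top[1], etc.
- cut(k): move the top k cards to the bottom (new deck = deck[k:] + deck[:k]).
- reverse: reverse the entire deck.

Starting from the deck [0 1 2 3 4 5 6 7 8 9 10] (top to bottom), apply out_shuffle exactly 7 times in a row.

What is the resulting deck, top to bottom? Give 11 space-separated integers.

After op 1 (out_shuffle): [0 6 1 7 2 8 3 9 4 10 5]
After op 2 (out_shuffle): [0 3 6 9 1 4 7 10 2 5 8]
After op 3 (out_shuffle): [0 7 3 10 6 2 9 5 1 8 4]
After op 4 (out_shuffle): [0 9 7 5 3 1 10 8 6 4 2]
After op 5 (out_shuffle): [0 10 9 8 7 6 5 4 3 2 1]
After op 6 (out_shuffle): [0 5 10 4 9 3 8 2 7 1 6]
After op 7 (out_shuffle): [0 8 5 2 10 7 4 1 9 6 3]

Answer: 0 8 5 2 10 7 4 1 9 6 3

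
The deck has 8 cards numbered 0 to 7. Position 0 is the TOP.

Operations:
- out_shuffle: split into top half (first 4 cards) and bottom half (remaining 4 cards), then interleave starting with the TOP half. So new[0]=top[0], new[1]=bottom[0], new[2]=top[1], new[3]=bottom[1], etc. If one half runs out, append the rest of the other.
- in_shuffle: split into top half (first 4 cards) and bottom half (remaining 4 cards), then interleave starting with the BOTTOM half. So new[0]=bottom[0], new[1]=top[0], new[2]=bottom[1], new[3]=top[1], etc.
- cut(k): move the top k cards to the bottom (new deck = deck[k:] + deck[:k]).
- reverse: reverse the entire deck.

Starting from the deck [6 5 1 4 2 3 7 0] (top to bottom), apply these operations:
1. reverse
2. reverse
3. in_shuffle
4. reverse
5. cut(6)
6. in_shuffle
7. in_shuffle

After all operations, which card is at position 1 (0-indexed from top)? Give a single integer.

After op 1 (reverse): [0 7 3 2 4 1 5 6]
After op 2 (reverse): [6 5 1 4 2 3 7 0]
After op 3 (in_shuffle): [2 6 3 5 7 1 0 4]
After op 4 (reverse): [4 0 1 7 5 3 6 2]
After op 5 (cut(6)): [6 2 4 0 1 7 5 3]
After op 6 (in_shuffle): [1 6 7 2 5 4 3 0]
After op 7 (in_shuffle): [5 1 4 6 3 7 0 2]
Position 1: card 1.

Answer: 1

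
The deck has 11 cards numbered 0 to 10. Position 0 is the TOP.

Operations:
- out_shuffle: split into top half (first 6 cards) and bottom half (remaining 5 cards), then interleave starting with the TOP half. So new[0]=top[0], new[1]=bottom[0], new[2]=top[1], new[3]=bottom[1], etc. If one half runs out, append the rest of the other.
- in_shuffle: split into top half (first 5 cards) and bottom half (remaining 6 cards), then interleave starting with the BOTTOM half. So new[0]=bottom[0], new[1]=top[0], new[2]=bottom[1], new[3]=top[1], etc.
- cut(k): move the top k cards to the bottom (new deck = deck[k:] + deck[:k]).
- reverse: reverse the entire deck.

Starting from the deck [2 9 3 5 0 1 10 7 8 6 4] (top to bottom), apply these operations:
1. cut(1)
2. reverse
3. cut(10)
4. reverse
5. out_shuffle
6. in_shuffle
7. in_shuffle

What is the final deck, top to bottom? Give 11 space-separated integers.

After op 1 (cut(1)): [9 3 5 0 1 10 7 8 6 4 2]
After op 2 (reverse): [2 4 6 8 7 10 1 0 5 3 9]
After op 3 (cut(10)): [9 2 4 6 8 7 10 1 0 5 3]
After op 4 (reverse): [3 5 0 1 10 7 8 6 4 2 9]
After op 5 (out_shuffle): [3 8 5 6 0 4 1 2 10 9 7]
After op 6 (in_shuffle): [4 3 1 8 2 5 10 6 9 0 7]
After op 7 (in_shuffle): [5 4 10 3 6 1 9 8 0 2 7]

Answer: 5 4 10 3 6 1 9 8 0 2 7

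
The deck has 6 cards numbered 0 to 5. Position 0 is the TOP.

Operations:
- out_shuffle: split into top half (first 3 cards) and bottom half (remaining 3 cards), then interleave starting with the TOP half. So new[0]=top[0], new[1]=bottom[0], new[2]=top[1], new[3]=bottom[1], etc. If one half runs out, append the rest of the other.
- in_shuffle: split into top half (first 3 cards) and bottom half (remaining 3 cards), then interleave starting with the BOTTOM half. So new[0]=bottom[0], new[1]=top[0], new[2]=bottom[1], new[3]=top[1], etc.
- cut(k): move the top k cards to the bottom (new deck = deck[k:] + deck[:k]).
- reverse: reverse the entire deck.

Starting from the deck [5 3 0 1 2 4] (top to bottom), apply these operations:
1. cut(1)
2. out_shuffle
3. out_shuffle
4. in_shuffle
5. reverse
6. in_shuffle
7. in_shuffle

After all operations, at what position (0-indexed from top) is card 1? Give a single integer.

After op 1 (cut(1)): [3 0 1 2 4 5]
After op 2 (out_shuffle): [3 2 0 4 1 5]
After op 3 (out_shuffle): [3 4 2 1 0 5]
After op 4 (in_shuffle): [1 3 0 4 5 2]
After op 5 (reverse): [2 5 4 0 3 1]
After op 6 (in_shuffle): [0 2 3 5 1 4]
After op 7 (in_shuffle): [5 0 1 2 4 3]
Card 1 is at position 2.

Answer: 2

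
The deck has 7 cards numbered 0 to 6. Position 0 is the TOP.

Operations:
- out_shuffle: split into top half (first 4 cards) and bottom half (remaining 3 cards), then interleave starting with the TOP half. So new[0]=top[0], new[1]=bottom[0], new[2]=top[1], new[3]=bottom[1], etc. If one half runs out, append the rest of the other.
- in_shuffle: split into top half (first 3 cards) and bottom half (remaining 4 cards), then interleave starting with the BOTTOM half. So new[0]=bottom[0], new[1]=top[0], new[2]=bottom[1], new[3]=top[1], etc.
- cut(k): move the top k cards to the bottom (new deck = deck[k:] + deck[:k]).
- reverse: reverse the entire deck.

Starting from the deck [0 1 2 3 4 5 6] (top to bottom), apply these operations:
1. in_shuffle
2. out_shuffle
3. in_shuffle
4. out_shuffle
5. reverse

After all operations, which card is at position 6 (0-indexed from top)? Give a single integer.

Answer: 2

Derivation:
After op 1 (in_shuffle): [3 0 4 1 5 2 6]
After op 2 (out_shuffle): [3 5 0 2 4 6 1]
After op 3 (in_shuffle): [2 3 4 5 6 0 1]
After op 4 (out_shuffle): [2 6 3 0 4 1 5]
After op 5 (reverse): [5 1 4 0 3 6 2]
Position 6: card 2.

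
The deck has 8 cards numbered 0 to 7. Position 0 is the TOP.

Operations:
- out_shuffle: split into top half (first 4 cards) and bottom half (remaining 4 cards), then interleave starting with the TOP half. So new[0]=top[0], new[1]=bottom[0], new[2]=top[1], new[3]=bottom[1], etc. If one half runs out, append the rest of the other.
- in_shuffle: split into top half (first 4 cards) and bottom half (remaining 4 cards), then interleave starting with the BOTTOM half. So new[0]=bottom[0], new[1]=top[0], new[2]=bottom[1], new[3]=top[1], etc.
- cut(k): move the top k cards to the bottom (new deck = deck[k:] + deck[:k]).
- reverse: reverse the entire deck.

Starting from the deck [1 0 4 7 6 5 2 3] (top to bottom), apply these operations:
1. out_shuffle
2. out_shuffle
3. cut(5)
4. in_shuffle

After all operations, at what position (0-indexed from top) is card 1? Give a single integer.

After op 1 (out_shuffle): [1 6 0 5 4 2 7 3]
After op 2 (out_shuffle): [1 4 6 2 0 7 5 3]
After op 3 (cut(5)): [7 5 3 1 4 6 2 0]
After op 4 (in_shuffle): [4 7 6 5 2 3 0 1]
Card 1 is at position 7.

Answer: 7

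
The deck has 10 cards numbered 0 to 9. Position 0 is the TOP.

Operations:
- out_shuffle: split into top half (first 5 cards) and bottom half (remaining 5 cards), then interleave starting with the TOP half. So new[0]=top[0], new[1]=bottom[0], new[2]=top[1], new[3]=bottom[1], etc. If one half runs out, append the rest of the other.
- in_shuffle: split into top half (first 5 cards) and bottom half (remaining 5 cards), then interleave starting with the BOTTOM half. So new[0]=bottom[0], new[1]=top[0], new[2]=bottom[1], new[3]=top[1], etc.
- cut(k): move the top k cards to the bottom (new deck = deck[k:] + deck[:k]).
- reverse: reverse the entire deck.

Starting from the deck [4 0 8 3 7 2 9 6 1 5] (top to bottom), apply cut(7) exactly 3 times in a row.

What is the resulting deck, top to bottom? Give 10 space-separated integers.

Answer: 0 8 3 7 2 9 6 1 5 4

Derivation:
After op 1 (cut(7)): [6 1 5 4 0 8 3 7 2 9]
After op 2 (cut(7)): [7 2 9 6 1 5 4 0 8 3]
After op 3 (cut(7)): [0 8 3 7 2 9 6 1 5 4]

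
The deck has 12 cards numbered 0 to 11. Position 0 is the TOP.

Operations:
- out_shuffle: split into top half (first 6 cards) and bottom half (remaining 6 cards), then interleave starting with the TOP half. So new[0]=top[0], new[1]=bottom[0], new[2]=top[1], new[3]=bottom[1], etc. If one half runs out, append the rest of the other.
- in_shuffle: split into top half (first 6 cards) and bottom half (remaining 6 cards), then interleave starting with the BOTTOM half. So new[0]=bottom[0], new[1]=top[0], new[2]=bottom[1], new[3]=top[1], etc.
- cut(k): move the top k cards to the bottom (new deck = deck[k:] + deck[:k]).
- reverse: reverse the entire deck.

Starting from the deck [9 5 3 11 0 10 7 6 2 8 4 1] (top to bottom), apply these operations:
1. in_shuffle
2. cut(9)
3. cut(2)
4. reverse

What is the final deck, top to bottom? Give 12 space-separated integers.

Answer: 1 0 4 11 8 3 2 5 6 9 7 10

Derivation:
After op 1 (in_shuffle): [7 9 6 5 2 3 8 11 4 0 1 10]
After op 2 (cut(9)): [0 1 10 7 9 6 5 2 3 8 11 4]
After op 3 (cut(2)): [10 7 9 6 5 2 3 8 11 4 0 1]
After op 4 (reverse): [1 0 4 11 8 3 2 5 6 9 7 10]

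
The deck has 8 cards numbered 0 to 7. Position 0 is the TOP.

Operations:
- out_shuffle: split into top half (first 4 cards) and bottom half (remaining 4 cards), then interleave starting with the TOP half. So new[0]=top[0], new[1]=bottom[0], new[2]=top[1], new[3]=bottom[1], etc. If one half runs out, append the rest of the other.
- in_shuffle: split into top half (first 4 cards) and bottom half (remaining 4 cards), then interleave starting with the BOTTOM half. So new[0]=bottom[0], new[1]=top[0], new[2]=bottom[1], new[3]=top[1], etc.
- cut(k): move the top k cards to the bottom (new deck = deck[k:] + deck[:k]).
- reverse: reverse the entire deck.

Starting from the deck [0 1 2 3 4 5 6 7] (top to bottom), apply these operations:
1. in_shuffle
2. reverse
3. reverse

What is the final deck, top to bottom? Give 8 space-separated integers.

Answer: 4 0 5 1 6 2 7 3

Derivation:
After op 1 (in_shuffle): [4 0 5 1 6 2 7 3]
After op 2 (reverse): [3 7 2 6 1 5 0 4]
After op 3 (reverse): [4 0 5 1 6 2 7 3]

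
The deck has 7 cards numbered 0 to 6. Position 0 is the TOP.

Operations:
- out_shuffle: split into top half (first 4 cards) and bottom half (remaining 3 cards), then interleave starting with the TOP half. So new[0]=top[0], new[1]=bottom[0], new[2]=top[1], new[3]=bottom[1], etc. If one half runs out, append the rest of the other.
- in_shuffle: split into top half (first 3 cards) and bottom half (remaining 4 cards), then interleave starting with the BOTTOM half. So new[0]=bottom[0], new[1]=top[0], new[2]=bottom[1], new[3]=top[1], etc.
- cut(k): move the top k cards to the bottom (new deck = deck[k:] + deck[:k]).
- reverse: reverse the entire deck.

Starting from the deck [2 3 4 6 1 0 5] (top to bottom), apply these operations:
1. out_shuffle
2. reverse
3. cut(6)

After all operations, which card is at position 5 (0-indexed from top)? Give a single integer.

Answer: 3

Derivation:
After op 1 (out_shuffle): [2 1 3 0 4 5 6]
After op 2 (reverse): [6 5 4 0 3 1 2]
After op 3 (cut(6)): [2 6 5 4 0 3 1]
Position 5: card 3.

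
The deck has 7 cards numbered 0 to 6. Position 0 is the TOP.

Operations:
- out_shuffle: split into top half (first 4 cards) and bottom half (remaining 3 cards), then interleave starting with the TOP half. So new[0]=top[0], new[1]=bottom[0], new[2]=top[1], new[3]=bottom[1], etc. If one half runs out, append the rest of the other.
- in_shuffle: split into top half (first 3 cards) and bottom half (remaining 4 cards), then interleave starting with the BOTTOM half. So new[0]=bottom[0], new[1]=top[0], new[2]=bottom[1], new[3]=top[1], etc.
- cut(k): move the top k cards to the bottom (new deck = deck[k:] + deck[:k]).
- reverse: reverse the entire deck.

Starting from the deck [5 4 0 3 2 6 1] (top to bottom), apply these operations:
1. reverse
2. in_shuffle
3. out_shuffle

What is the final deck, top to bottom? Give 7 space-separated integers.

After op 1 (reverse): [1 6 2 3 0 4 5]
After op 2 (in_shuffle): [3 1 0 6 4 2 5]
After op 3 (out_shuffle): [3 4 1 2 0 5 6]

Answer: 3 4 1 2 0 5 6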